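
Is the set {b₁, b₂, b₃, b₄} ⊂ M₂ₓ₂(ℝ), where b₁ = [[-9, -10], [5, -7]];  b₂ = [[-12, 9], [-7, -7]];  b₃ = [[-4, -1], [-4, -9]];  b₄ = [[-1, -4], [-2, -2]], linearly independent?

linearly independent

Write each element as a coordinate vector in ℝ⁴ using {E₁₁, E₁₂, E₂₁, E₂₂}.
Form the 4×4 matrix with these as columns; its determinant is 4669.
A nonzero determinant means the columns are linearly independent.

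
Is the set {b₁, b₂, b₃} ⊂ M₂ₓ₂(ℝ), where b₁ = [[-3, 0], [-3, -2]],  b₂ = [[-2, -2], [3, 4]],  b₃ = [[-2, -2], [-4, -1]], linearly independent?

Take coordinates with respect to the standard basis {E₁₁, E₁₂, E₂₁, E₂₂}.
Row-reduce the matrix whose columns are b₁, b₂, b₃.
The reduction yields 3 nonzero rows, so the rank is 3.
Since rank = 3 (the number of vectors), the set is linearly independent.

linearly independent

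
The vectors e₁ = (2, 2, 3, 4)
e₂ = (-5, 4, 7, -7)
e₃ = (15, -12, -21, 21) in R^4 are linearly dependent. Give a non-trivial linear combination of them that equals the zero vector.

3e₂ + e₃ = 0

Solve the homogeneous system with e₁, e₂, e₃ as columns by row-reducing the coefficient matrix.
The free variable yields coefficients (0, 3, 1) (any nonzero multiple also works).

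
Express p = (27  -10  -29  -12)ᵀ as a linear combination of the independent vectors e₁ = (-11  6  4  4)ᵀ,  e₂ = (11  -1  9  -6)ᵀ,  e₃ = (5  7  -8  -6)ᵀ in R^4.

Write p = α₁e₁ + … + α₃e₃ and equate components.
Back-substitution yields (α₁, α₂, α₃) = (-3, -1, 1).

p = -3e₁ - e₂ + e₃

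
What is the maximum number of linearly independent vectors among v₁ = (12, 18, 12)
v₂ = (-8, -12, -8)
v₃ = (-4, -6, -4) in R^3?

Put the 3×3 matrix [v₁|v₂|v₃] into echelon form.
There is 1 pivot column, so rank = 1.

1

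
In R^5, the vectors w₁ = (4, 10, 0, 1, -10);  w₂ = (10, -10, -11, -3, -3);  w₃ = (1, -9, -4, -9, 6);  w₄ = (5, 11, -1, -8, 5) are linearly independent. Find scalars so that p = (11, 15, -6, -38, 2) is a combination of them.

p = 3w₁ - w₂ + 4w₃ + w₄

Write p = c₁w₁ + … + c₄w₄ and equate components.
The system has the unique solution (c₁, …, c₄) = (3, -1, 4, 1).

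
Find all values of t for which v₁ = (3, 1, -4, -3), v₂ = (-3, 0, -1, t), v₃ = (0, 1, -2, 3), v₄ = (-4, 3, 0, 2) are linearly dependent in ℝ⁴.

t = 39/2

The vectors are dependent exactly when the determinant of the matrix with rows v₁, v₂, v₃, v₄ vanishes.
Cofactor expansion gives det = 10*t - 195.
This vanishes exactly when t = 39/2.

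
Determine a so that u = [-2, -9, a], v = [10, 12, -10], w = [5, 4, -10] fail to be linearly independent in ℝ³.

a = -29/2

The vectors are dependent exactly when the determinant of the matrix with rows u, v, w vanishes.
Cofactor expansion gives det = -20*a - 290.
Setting this to zero gives a = -29/2.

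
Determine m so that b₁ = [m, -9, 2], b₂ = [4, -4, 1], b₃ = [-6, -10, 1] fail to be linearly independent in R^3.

m = 19/3

The vectors are dependent exactly when the determinant of the matrix with rows b₁, b₂, b₃ vanishes.
Cofactor expansion gives det = 6*m - 38.
Setting this to zero gives m = 19/3.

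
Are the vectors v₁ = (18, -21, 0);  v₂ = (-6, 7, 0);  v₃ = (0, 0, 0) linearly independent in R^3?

linearly dependent

One of the vectors is the zero vector, so the set is linearly dependent.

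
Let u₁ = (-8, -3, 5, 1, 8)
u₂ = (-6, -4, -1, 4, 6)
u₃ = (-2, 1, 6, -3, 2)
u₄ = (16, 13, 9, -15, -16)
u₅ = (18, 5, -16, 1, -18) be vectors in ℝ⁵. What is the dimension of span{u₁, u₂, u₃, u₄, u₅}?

Form the matrix with u₁, u₂, u₃, u₄, u₅ as columns and reduce.
Exactly 2 pivots survive; hence the rank is 2.

dim = 2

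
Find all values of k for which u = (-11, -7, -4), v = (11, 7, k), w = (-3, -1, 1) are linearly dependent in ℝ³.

k = 4

The vectors are dependent exactly when the determinant of the matrix with rows u, v, w vanishes.
Expanding, det = 10*k - 40.
Setting this to zero gives k = 4.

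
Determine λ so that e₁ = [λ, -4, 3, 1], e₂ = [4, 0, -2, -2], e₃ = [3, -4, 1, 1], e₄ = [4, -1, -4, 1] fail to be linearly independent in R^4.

λ = 11/10

Place the vectors as rows of a 4×4 matrix; dependence ⇔ determinant zero.
Cofactor expansion gives det = 44 - 40*λ.
Setting this to zero gives λ = 11/10.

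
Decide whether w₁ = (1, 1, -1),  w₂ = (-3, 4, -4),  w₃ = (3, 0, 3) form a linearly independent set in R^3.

linearly independent

Row-reduce the matrix whose columns are w₁, w₂, w₃.
The reduction yields 3 nonzero rows, so the rank is 3.
Since rank = 3 (the number of vectors), the set is linearly independent.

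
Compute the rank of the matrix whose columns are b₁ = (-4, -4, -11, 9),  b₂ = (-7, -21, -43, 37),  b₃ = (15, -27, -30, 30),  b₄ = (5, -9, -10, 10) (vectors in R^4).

Apply Gaussian elimination to the matrix whose rows are b₁, b₂, b₃, b₄.
Exactly 2 pivots survive; hence the rank is 2.

2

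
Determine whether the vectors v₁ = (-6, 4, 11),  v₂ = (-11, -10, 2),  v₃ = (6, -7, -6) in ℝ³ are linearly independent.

linearly independent

Form the 3×3 matrix with these as columns; its determinant is 847.
A nonzero determinant means the columns are linearly independent.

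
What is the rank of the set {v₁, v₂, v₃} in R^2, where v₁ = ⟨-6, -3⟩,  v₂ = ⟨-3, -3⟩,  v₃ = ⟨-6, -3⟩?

rank 2

Put the 2×3 matrix [v₁|v₂|v₃] into echelon form.
There are 2 pivot columns, so rank = 2.
(With 3 elements in a 2-dimensional space the rank is at most 2.)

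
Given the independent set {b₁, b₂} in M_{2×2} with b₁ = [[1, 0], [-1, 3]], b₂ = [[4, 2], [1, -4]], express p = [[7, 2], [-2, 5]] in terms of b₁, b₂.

p = 3b₁ + b₂

Take coordinate vectors relative to {E₁₁, E₁₂, E₂₁, E₂₂}.
Since b₁, b₂ are independent, the coefficients expressing p are uniquely determined by a linear system.
Back-substitution yields (a₁, a₂) = (3, 1).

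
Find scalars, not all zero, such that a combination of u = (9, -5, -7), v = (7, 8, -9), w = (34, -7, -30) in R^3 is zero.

3u + v - w = 0

Set up α₁u + … + α₃w = 0 and solve the homogeneous system.
A generator of the null space is (3, 1, -1).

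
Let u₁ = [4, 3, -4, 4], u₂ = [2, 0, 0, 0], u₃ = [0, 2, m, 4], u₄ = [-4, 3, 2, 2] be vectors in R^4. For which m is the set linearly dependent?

m = -20/3

Dependence holds iff the 4×4 matrix [u₁ u₂ u₃ u₄] is singular.
Cofactor expansion gives det = 12*m + 80.
Setting this to zero gives m = -20/3.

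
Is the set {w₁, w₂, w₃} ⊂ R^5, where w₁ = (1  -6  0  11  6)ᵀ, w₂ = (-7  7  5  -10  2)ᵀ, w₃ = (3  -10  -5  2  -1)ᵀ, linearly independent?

linearly independent

Row-reduce the matrix whose columns are w₁, w₂, w₃.
The reduction yields 3 nonzero rows, so the rank is 3.
Since rank = 3 (the number of vectors), the set is linearly independent.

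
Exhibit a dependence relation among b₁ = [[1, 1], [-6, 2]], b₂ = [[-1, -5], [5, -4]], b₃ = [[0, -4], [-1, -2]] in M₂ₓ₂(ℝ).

Pass to coordinate vectors relative to the basis {E₁₁, E₁₂, E₂₁, E₂₂}.
Set up α₁b₁ + … + α₃b₃ = 0 and solve the homogeneous system.
A generator of the null space is (1, 1, -1).

b₁ + b₂ - b₃ = 0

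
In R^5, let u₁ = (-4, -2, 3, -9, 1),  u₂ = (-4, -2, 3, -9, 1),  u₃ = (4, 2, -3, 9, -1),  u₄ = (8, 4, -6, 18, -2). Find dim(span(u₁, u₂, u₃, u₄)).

Row-reduce the 4×5 matrix with these as rows.
There is 1 pivot column, so rank = 1.

dim = 1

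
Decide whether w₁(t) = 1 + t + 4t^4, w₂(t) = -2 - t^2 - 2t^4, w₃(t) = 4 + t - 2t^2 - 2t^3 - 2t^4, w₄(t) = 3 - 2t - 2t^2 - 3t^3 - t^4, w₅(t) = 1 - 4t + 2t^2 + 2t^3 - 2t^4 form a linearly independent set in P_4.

Take coordinates with respect to the standard basis {1, t, …, t^4}.
Row-reduce the matrix whose columns are w₁, w₂, w₃, w₄, w₅.
The reduction yields 5 nonzero rows, so the rank is 5.
Since rank = 5 (the number of vectors), the set is linearly independent.

linearly independent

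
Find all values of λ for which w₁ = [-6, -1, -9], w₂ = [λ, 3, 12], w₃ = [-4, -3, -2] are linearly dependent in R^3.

λ = 48/5

Dependence holds iff the 3×3 matrix [w₁ w₂ w₃] is singular.
Cofactor expansion gives det = 25*λ - 240.
Solving 25*λ - 240 = 0 yields λ = 48/5.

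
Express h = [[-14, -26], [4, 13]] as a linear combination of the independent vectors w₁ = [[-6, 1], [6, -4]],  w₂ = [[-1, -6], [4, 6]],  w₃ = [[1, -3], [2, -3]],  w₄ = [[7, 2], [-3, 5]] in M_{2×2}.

h = -3w₁ + 3w₂ - w₃ - 4w₄

Take coordinate vectors relative to {E₁₁, E₁₂, E₂₁, E₂₂}.
Since w₁, w₂, w₃, w₄ are independent, the coefficients expressing h are uniquely determined by a linear system.
The system has the unique solution (c₁, …, c₄) = (-3, 3, -1, -4).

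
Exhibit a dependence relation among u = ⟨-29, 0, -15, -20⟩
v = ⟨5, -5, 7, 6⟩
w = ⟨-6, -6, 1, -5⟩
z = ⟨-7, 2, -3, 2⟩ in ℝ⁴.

Set up α₁u + … + α₄z = 0 and solve the homogeneous system.
One solution (up to scaling) is (1, 2, -2, -1).

u + 2v - 2w - z = 0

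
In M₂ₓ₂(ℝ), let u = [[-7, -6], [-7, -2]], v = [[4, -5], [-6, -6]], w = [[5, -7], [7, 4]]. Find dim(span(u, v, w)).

dim = 3

Represent each element by its coordinate vector in ℝ⁴.
Put the 4×3 matrix [u|v|w] into echelon form.
There are 3 pivot columns, so rank = 3.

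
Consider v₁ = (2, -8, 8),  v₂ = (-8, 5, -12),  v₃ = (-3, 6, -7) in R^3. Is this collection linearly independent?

Row-reduce the matrix whose columns are v₁, v₂, v₃.
The reduction yields 3 nonzero rows, so the rank is 3.
Since rank = 3 (the number of vectors), the set is linearly independent.

linearly independent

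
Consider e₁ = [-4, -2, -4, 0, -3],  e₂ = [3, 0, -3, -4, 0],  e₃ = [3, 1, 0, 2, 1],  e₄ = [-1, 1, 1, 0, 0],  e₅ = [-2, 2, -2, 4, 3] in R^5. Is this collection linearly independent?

Row-reduce the matrix whose columns are e₁, e₂, e₃, e₄, e₅.
The reduction yields 5 nonzero rows, so the rank is 5.
Since rank = 5 (the number of vectors), the set is linearly independent.

linearly independent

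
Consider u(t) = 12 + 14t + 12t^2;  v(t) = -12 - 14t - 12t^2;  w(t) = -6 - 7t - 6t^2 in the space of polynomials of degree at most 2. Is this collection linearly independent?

Take coordinates with respect to the standard basis {1, t, t^2}.
One vector is a scalar multiple of another, so the set is dependent.

linearly dependent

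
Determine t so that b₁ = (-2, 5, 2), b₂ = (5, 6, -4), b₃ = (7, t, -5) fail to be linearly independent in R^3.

t = 39/2

Dependence holds iff the 3×3 matrix [b₁ b₂ b₃] is singular.
Cofactor expansion gives det = 2*t - 39.
Solving 2*t - 39 = 0 yields t = 39/2.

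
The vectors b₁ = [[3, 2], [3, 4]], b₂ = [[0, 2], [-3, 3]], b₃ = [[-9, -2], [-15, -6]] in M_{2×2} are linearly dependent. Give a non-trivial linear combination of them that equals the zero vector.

Write each element as a vector in ℝ⁴ using {E₁₁, E₁₂, E₂₁, E₂₂}.
Row-reduce the matrix with b₁, b₂, b₃ as columns; the null space gives the coefficients.
One solution (up to scaling) is (3, -2, 1).

3b₁ - 2b₂ + b₃ = 0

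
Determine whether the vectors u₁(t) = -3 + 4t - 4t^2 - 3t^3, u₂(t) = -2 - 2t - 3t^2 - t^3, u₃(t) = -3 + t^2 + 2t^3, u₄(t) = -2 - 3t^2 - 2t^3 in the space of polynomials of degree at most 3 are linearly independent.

Take coordinates with respect to the standard basis {1, t, …, t^3}.
Form the 4×4 matrix with these as columns; its determinant is -34.
A nonzero determinant means the columns are linearly independent.

linearly independent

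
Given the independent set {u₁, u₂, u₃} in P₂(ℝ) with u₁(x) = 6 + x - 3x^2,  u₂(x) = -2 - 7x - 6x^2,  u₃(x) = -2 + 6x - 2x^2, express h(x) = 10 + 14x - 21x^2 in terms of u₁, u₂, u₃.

h = 3u₁ + u₂ + 3u₃

Identify each element with its coordinate vector in ℝ³ via {1, x, x^2}.
Since u₁, u₂, u₃ are independent, the coefficients expressing h are uniquely determined by a linear system.
Row-reducing the augmented matrix gives the unique coefficients (a₁, a₂, a₃) = (3, 1, 3).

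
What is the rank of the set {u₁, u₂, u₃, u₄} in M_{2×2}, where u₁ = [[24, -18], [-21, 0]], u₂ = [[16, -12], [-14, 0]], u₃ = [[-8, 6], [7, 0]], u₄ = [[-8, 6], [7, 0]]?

Pass to coordinate vectors with respect to the basis {E₁₁, E₁₂, E₂₁, E₂₂}.
Apply Gaussian elimination to the matrix whose rows are u₁, u₂, u₃, u₄.
Reduction leaves 1 leading entry, giving rank 1.

rank 1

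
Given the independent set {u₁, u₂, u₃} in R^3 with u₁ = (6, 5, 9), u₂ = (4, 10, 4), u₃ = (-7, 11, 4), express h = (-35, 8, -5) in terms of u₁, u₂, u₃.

Solve the system with u₁, u₂, u₃ as columns and h as the right-hand side.
The system has the unique solution (c₁, c₂, c₃) = (-1, -2, 3).

h = -u₁ - 2u₂ + 3u₃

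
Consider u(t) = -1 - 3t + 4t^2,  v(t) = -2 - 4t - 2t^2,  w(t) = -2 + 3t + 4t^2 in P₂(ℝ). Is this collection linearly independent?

Write each element as a coordinate vector in ℝ³ using {1, t, t^2}.
Form the 3×3 matrix with these as columns; its determinant is -82.
A nonzero determinant means the columns are linearly independent.

linearly independent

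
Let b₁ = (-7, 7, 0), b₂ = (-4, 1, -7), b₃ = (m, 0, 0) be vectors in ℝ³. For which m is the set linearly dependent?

Place the vectors as rows of a 3×3 matrix; dependence ⇔ determinant zero.
The determinant works out to -49*m.
Solving -49*m = 0 yields m = 0.

m = 0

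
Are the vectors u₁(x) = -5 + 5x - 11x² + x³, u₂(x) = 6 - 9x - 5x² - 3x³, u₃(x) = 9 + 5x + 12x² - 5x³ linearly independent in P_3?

Write each element as a coordinate vector in ℝ⁴ using {1, x, …, x³}.
Row-reduce the matrix whose columns are u₁, u₂, u₃.
The reduction yields 3 nonzero rows, so the rank is 3.
Since rank = 3 (the number of vectors), the set is linearly independent.

linearly independent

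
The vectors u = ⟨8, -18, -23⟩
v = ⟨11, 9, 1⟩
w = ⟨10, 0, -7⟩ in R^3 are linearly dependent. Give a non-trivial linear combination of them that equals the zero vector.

u + 2v - 3w = 0

Set up α₁u + … + α₃w = 0 and solve the homogeneous system.
The free variable yields coefficients (1, 2, -3) (any nonzero multiple also works).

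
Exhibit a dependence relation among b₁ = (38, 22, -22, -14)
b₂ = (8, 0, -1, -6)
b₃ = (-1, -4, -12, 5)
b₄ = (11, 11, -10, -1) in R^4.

Solve the homogeneous system with b₁, b₂, b₃, b₄ as columns by row-reducing the coefficient matrix.
The free variable yields coefficients (1, -2, 0, -2) (any nonzero multiple also works).

b₁ - 2b₂ - 2b₄ = 0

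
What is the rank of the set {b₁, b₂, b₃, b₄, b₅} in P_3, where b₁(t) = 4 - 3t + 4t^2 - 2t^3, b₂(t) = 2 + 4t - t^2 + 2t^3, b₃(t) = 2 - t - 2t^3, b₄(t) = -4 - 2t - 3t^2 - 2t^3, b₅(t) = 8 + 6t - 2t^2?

3

Pass to coordinate vectors with respect to the basis {1, t, …, t^3}.
Apply Gaussian elimination to the matrix whose rows are b₁, b₂, b₃, b₄, b₅.
Exactly 3 pivots survive; hence the rank is 3.
(With 5 elements in a 4-dimensional space the rank is at most 4.)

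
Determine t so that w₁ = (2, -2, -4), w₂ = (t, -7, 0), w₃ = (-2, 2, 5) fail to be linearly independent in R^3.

t = 7

Dependence holds iff the 3×3 matrix [w₁ w₂ w₃] is singular.
The determinant works out to 2*t - 14.
Setting this to zero gives t = 7.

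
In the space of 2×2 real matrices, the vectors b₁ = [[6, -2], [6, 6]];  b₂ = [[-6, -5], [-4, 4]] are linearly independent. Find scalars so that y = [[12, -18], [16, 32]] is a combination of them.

Take coordinate vectors relative to {E₁₁, E₁₂, E₂₁, E₂₂}.
Since b₁, b₂ are independent, the coefficients expressing y are uniquely determined by a linear system.
Back-substitution yields (α₁, α₂) = (4, 2).

y = 4b₁ + 2b₂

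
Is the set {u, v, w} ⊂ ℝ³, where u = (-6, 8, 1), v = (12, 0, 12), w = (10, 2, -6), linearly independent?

linearly independent

Place the vectors as rows of a 3×3 matrix and reduce to echelon form.
The reduction yields 3 nonzero rows, so the rank is 3.
Since rank = 3 (the number of vectors), the set is linearly independent.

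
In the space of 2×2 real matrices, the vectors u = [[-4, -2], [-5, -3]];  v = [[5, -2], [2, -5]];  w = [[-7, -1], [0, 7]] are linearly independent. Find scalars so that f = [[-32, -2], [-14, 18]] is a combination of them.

f = 2u - 2v + 2w

Take coordinate vectors relative to {E₁₁, E₁₂, E₂₁, E₂₂}.
Solve the system with u, v, w as columns and f as the right-hand side.
Row-reducing the augmented matrix gives the unique coefficients (a₁, a₂, a₃) = (2, -2, 2).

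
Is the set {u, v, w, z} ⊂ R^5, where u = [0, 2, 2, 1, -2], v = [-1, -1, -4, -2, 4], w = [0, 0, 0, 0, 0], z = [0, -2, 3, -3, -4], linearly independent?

linearly dependent

One of the vectors is the zero vector, so the set is linearly dependent.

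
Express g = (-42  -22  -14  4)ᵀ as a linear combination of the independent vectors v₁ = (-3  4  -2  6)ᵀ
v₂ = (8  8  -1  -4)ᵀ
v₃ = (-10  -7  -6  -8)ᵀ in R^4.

Solve the system with v₁, v₂, v₃ as columns and g as the right-hand side.
Row-reducing the augmented matrix gives the unique coefficients (α₁, α₂, α₃) = (2, -2, 2).

g = 2v₁ - 2v₂ + 2v₃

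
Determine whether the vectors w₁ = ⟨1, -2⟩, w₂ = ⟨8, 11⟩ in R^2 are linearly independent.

linearly independent

Form the 2×2 matrix with these as columns; its determinant is 27.
A nonzero determinant means the columns are linearly independent.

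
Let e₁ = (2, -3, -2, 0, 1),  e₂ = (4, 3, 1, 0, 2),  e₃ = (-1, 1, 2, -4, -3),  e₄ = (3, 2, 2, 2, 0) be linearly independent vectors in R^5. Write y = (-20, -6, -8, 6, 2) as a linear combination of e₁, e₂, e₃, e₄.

y = -3e₁ - 2e₂ - 3e₃ - 3e₄

Write y = a₁e₁ + … + a₄e₄ and equate components.
Row-reducing the augmented matrix gives the unique coefficients (a₁, …, a₄) = (-3, -2, -3, -3).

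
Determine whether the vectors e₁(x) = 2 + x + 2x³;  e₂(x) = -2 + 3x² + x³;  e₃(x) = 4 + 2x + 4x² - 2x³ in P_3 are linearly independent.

Write each element as a coordinate vector in ℝ⁴ using {1, x, …, x³}.
Row-reduce the matrix whose columns are e₁, e₂, e₃.
The reduction yields 3 nonzero rows, so the rank is 3.
Since rank = 3 (the number of vectors), the set is linearly independent.

linearly independent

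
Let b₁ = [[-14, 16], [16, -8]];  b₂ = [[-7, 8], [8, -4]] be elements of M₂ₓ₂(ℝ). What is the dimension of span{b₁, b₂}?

dim = 1

Pass to coordinate vectors with respect to the basis {E₁₁, E₁₂, E₂₁, E₂₂}.
Row-reduce the 2×4 matrix with these as rows.
There is 1 pivot column, so rank = 1.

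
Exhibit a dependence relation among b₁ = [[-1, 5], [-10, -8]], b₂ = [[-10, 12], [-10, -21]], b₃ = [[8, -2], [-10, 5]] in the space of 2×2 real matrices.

Pass to coordinate vectors relative to the basis {E₁₁, E₁₂, E₂₁, E₂₂}.
Write the vectors as columns of a matrix and find a nonzero vector in its null space.
One solution (up to scaling) is (2, -1, -1).

2b₁ - b₂ - b₃ = 0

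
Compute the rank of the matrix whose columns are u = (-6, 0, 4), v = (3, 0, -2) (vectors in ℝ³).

Row-reduce the 2×3 matrix with these as rows.
The echelon form has 1 nonzero row, so the rank is 1.

1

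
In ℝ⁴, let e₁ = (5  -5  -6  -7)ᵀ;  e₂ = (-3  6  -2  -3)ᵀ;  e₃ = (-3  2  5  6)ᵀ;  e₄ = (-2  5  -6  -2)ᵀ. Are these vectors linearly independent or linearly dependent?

The matrix [e₁|e₂|e₃|e₄] has determinant -42.
A nonzero determinant means the columns are linearly independent.

linearly independent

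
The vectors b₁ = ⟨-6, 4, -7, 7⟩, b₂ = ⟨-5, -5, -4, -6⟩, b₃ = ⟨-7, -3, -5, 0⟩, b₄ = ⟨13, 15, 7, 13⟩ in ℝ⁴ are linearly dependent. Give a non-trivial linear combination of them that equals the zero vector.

Solve the homogeneous system with b₁, b₂, b₃, b₄ as columns by row-reducing the coefficient matrix.
One solution (up to scaling) is (1, -1, -2, -1).

b₁ - b₂ - 2b₃ - b₄ = 0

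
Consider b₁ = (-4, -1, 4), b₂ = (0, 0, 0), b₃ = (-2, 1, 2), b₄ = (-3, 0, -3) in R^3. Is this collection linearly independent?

There are 4 vectors in a 3-dimensional space, so they cannot be linearly independent.

linearly dependent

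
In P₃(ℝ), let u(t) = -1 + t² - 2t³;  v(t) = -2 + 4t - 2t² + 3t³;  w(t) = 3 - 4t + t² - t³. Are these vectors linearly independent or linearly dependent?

Take coordinates with respect to the standard basis {1, t, …, t³}.
Place the vectors as rows of a 3×4 matrix and reduce to echelon form.
The reduction yields 2 nonzero rows, so the rank is 2.
Since rank 2 < 3, the set is linearly dependent.
Indeed u + v + w = 0.

linearly dependent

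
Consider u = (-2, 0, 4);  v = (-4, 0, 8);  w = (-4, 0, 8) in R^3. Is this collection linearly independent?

The matrix [u|v|w] has determinant 0.
A zero determinant means the columns are linearly dependent.

linearly dependent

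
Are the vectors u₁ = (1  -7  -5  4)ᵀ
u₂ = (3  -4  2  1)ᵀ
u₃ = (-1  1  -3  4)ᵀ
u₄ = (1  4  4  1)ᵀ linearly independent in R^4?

The matrix [u₁|u₂|u₃|u₄] has determinant 0.
A zero determinant means the columns are linearly dependent.
Indeed u₁ - u₂ - u₃ + u₄ = 0.

linearly dependent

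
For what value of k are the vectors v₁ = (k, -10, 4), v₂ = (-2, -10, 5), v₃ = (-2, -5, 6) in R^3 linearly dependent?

k = -12/7

Place the vectors as rows of a 3×3 matrix; dependence ⇔ determinant zero.
Cofactor expansion gives det = -35*k - 60.
Setting this to zero gives k = -12/7.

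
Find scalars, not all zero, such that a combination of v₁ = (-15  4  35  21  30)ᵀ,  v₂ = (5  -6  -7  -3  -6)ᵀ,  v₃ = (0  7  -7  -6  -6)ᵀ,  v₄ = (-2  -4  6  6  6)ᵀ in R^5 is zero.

v₁ + 3v₂ + 2v₃ = 0

Set up α₁v₁ + … + α₄v₄ = 0 and solve the homogeneous system.
One solution (up to scaling) is (1, 3, 2, 0).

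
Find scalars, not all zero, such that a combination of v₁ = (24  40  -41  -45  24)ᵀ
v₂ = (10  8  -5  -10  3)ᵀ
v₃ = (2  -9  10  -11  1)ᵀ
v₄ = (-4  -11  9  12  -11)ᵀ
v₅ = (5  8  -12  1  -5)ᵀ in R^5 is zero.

v₁ - v₃ + 3v₄ - 2v₅ = 0

Solve the homogeneous system with v₁, v₂, v₃, v₄, v₅ as columns by row-reducing the coefficient matrix.
One solution (up to scaling) is (1, 0, -1, 3, -2).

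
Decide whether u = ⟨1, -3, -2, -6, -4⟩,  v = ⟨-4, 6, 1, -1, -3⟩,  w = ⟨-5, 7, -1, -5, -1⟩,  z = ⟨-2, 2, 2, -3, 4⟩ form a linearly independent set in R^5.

Row-reduce the matrix whose columns are u, v, w, z.
The reduction yields 4 nonzero rows, so the rank is 4.
Since rank = 4 (the number of vectors), the set is linearly independent.

linearly independent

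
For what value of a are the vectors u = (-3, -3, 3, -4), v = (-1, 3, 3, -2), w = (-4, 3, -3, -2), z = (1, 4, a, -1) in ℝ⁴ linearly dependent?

a = 43/9

The set is linearly dependent precisely when det[u; v; w; z] = 0.
The determinant works out to 54*a - 258.
Solving 54*a - 258 = 0 yields a = 43/9.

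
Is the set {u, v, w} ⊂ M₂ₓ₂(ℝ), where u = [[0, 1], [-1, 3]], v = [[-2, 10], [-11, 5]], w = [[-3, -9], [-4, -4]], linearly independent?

Write each element as a coordinate vector in ℝ⁴ using {E₁₁, E₁₂, E₂₁, E₂₂}.
Row-reduce the matrix whose columns are u, v, w.
The reduction yields 3 nonzero rows, so the rank is 3.
Since rank = 3 (the number of vectors), the set is linearly independent.

linearly independent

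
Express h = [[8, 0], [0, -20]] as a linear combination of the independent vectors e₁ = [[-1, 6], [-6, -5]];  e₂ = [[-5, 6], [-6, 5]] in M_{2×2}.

Identify each element with its coordinate vector in ℝ⁴ via {E₁₁, E₁₂, E₂₁, E₂₂}.
Write h = α₁e₁ + α₂e₂ and equate components.
Back-substitution yields (α₁, α₂) = (2, -2).

h = 2e₁ - 2e₂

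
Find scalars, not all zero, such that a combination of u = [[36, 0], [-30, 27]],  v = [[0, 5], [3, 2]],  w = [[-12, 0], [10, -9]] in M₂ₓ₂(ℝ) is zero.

Pass to coordinate vectors relative to the basis {E₁₁, E₁₂, E₂₁, E₂₂}.
Set up α₁u + … + α₃w = 0 and solve the homogeneous system.
The free variable yields coefficients (1, 0, 3) (any nonzero multiple also works).

u + 3w = 0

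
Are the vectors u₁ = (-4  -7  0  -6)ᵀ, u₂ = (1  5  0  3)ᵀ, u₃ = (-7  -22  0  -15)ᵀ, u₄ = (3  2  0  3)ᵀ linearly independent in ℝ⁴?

Form the 4×4 matrix with these as columns; its determinant is 0.
A zero determinant means the columns are linearly dependent.
Indeed u₁ - 3u₂ - u₃ = 0.

linearly dependent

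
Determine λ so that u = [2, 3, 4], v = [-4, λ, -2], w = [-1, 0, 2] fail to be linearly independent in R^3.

Place the vectors as rows of a 3×3 matrix; dependence ⇔ determinant zero.
Expanding, det = 8*λ + 30.
This vanishes exactly when λ = -15/4.

λ = -15/4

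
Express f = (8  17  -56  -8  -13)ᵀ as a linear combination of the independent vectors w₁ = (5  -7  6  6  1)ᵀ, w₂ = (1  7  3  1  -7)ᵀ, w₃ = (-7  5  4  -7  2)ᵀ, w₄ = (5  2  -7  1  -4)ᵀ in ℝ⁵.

f = -4w₁ - w₂ - 2w₃ + 3w₄

Solve the system with w₁, w₂, w₃, w₄ as columns and f as the right-hand side.
Back-substitution yields (c₁, …, c₄) = (-4, -1, -2, 3).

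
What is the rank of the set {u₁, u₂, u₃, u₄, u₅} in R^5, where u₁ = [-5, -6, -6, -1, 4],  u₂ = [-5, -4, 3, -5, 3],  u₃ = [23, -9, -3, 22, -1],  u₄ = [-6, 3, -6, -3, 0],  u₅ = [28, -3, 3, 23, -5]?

Form the matrix with u₁, u₂, u₃, u₄, u₅ as columns and reduce.
Reduction leaves 3 leading entries, giving rank 3.

3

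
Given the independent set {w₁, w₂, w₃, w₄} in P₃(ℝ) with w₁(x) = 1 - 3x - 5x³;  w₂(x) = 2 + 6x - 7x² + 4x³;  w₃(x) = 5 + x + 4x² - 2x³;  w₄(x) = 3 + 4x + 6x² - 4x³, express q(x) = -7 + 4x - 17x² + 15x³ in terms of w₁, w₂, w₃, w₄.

q = -w₁ + w₂ - w₃ - w₄

Identify each element with its coordinate vector in ℝ⁴ via {1, x, …, x³}.
Set up the augmented matrix [w₁ | w₂ | w₃ | w₄ | q] and row-reduce.
The system has the unique solution (c₁, …, c₄) = (-1, 1, -1, -1).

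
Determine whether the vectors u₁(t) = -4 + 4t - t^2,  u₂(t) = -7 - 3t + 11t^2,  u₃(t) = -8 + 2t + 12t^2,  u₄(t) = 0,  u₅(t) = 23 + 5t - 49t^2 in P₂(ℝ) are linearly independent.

Take coordinates with respect to the standard basis {1, t, t^2}.
There are 5 vectors in a 3-dimensional space, so they cannot be linearly independent.

linearly dependent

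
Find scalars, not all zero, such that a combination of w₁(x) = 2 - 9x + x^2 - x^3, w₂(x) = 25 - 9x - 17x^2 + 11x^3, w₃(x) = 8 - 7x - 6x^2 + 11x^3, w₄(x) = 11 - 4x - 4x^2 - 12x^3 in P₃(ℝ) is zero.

Write each element as a vector in ℝ⁴ using {1, x, …, x^3}.
Row-reduce the matrix with w₁, w₂, w₃, w₄ as columns; the null space gives the coefficients.
A generator of the null space is (1, 1, -2, -1).

w₁ + w₂ - 2w₃ - w₄ = 0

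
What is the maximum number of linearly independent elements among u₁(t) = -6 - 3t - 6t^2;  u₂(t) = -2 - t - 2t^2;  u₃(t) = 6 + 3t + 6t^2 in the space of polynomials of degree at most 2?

Pass to coordinate vectors with respect to the basis {1, t, t^2}.
Apply Gaussian elimination to the matrix whose rows are u₁, u₂, u₃.
The echelon form has 1 nonzero row, so the rank is 1.

1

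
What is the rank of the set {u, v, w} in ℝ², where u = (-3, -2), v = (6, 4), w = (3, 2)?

Apply Gaussian elimination to the matrix whose rows are u, v, w.
Reduction leaves 1 leading entry, giving rank 1.
(With 3 elements in a 2-dimensional space the rank is at most 2.)

1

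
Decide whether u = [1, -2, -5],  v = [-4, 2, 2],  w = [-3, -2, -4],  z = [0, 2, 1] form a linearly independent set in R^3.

There are 4 vectors in a 3-dimensional space, so they cannot be linearly independent.

linearly dependent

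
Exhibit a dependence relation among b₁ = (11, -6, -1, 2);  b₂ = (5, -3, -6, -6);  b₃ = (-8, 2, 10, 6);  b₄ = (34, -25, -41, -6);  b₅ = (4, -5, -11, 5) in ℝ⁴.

Solve the homogeneous system with b₁, b₂, b₃, b₄, b₅ as columns by row-reducing the coefficient matrix.
One solution (up to scaling) is (1, 3, 0, -1, 2).

b₁ + 3b₂ - b₄ + 2b₅ = 0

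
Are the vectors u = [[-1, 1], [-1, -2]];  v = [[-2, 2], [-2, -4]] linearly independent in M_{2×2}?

linearly dependent

Take coordinates with respect to the standard basis {E₁₁, E₁₂, E₂₁, E₂₂}.
Row-reduce the matrix whose columns are u, v.
The reduction yields 1 nonzero row, so the rank is 1.
Since rank 1 < 2, the set is linearly dependent.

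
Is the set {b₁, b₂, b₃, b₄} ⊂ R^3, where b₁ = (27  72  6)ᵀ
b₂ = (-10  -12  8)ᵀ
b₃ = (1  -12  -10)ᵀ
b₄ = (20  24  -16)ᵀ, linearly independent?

linearly dependent

There are 4 vectors in a 3-dimensional space, so they cannot be linearly independent.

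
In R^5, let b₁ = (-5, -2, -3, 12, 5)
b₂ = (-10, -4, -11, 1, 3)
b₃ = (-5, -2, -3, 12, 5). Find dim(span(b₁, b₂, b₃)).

dim = 2

Row-reduce the 3×5 matrix with these as rows.
Exactly 2 pivots survive; hence the rank is 2.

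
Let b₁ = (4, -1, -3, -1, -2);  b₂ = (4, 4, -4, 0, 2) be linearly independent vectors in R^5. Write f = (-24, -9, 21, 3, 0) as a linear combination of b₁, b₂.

f = -3b₁ - 3b₂

Set up the augmented matrix [b₁ | b₂ | f] and row-reduce.
Row-reducing the augmented matrix gives the unique coefficients (c₁, c₂) = (-3, -3).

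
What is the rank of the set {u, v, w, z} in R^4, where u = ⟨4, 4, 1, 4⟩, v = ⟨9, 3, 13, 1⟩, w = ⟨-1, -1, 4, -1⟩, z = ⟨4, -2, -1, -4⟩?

Form the matrix with u, v, w, z as columns and reduce.
Exactly 3 pivots survive; hence the rank is 3.

3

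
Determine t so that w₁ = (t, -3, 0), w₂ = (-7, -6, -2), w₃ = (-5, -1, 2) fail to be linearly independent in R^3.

The vectors are dependent exactly when the determinant of the matrix with rows w₁, w₂, w₃ vanishes.
The determinant works out to -14*t - 72.
This vanishes exactly when t = -36/7.

t = -36/7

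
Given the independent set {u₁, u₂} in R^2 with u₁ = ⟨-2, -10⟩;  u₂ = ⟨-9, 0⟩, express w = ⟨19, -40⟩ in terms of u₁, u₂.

Set up the augmented matrix [u₁ | u₂ | w] and row-reduce.
The system has the unique solution (α₁, α₂) = (4, -3).

w = 4u₁ - 3u₂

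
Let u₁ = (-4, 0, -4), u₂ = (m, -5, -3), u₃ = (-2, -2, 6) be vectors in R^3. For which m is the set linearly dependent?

The set is linearly dependent precisely when det[u₁; u₂; u₃] = 0.
Cofactor expansion gives det = 8*m + 184.
Setting this to zero gives m = -23.

m = -23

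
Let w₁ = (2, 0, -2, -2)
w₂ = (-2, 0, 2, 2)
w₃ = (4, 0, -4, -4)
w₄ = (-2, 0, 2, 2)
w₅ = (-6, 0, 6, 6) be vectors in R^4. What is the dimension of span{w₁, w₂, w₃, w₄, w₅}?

1

Row-reduce the 5×4 matrix with these as rows.
Reduction leaves 1 leading entry, giving rank 1.
(With 5 elements in a 4-dimensional space the rank is at most 4.)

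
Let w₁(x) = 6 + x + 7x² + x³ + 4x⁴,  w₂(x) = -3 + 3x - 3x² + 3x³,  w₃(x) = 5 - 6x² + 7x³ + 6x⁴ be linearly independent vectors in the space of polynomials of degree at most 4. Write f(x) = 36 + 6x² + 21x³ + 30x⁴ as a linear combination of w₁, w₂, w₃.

Take coordinate vectors relative to {1, x, …, x⁴}.
Since w₁, w₂, w₃ are independent, the coefficients expressing f are uniquely determined by a linear system.
Row-reducing the augmented matrix gives the unique coefficients (a₁, a₂, a₃) = (3, -1, 3).

f = 3w₁ - w₂ + 3w₃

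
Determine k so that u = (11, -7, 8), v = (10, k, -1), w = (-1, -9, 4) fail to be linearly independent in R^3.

Dependence holds iff the 3×3 matrix [u v w] is singular.
Cofactor expansion gives det = 52*k - 546.
Solving 52*k - 546 = 0 yields k = 21/2.

k = 21/2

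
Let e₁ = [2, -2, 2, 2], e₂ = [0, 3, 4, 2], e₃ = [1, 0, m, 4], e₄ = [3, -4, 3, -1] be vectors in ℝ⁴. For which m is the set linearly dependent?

m = 7/5

Dependence holds iff the 4×4 matrix [e₁ e₂ e₃ e₄] is singular.
The determinant works out to 28 - 20*m.
Setting this to zero gives m = 7/5.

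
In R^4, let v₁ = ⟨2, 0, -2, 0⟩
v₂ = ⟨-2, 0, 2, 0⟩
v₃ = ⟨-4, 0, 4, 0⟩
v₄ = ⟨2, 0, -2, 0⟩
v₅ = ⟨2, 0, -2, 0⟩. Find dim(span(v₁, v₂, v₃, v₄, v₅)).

1

Apply Gaussian elimination to the matrix whose rows are v₁, v₂, v₃, v₄, v₅.
The echelon form has 1 nonzero row, so the rank is 1.
(With 5 elements in a 4-dimensional space the rank is at most 4.)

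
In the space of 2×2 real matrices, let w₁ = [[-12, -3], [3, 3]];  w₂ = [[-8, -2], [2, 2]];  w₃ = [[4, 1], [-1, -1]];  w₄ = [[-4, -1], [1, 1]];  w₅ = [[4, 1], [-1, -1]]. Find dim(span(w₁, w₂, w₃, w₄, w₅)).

1

Use coordinates relative to {E₁₁, E₁₂, E₂₁, E₂₂}.
Apply Gaussian elimination to the matrix whose rows are w₁, w₂, w₃, w₄, w₅.
Reduction leaves 1 leading entry, giving rank 1.
(With 5 elements in a 4-dimensional space the rank is at most 4.)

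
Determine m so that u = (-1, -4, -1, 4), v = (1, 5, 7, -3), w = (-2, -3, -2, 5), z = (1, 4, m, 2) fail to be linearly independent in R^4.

Dependence holds iff the 4×4 matrix [u v w z] is singular.
Expanding, det = 188 - 8*m.
This vanishes exactly when m = 47/2.

m = 47/2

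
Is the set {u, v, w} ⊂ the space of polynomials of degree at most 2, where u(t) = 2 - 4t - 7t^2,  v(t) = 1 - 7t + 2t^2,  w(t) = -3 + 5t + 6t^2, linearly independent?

Write each element as a coordinate vector in ℝ³ using {1, t, t^2}.
Row-reduce the matrix whose columns are u, v, w.
The reduction yields 3 nonzero rows, so the rank is 3.
Since rank = 3 (the number of vectors), the set is linearly independent.

linearly independent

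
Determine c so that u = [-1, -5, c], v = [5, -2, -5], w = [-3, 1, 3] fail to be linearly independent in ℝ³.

The set is linearly dependent precisely when det[u; v; w] = 0.
The determinant works out to 1 - c.
This vanishes exactly when c = 1.

c = 1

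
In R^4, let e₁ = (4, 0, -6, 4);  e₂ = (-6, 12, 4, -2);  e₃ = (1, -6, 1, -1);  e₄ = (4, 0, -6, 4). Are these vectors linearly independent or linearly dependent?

linearly dependent

Row-reduce the matrix whose columns are e₁, e₂, e₃, e₄.
The reduction yields 2 nonzero rows, so the rank is 2.
Since rank 2 < 4, the set is linearly dependent.
Indeed e₁ + e₂ + 2e₃ = 0.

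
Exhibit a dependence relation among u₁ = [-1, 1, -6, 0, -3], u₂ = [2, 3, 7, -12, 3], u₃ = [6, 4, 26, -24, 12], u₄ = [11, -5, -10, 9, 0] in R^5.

2u₁ - 2u₂ + u₃ = 0

Row-reduce the matrix with u₁, u₂, u₃, u₄ as columns; the null space gives the coefficients.
The free variable yields coefficients (2, -2, 1, 0) (any nonzero multiple also works).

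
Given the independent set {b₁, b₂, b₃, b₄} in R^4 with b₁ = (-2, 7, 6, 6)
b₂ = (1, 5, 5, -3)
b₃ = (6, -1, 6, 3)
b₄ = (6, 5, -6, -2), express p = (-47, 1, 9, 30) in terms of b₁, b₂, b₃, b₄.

p = 4b₁ - 3b₂ - 3b₃ - 3b₄

Solve the system with b₁, b₂, b₃, b₄ as columns and p as the right-hand side.
Row-reducing the augmented matrix gives the unique coefficients (a₁, …, a₄) = (4, -3, -3, -3).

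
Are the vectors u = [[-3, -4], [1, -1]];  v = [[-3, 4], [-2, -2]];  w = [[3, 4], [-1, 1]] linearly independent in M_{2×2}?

Take coordinates with respect to the standard basis {E₁₁, E₁₂, E₂₁, E₂₂}.
Row-reduce the matrix whose columns are u, v, w.
The reduction yields 2 nonzero rows, so the rank is 2.
Since rank 2 < 3, the set is linearly dependent.

linearly dependent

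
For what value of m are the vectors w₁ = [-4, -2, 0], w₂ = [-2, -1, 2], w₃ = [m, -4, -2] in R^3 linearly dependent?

m = -8

The vectors are dependent exactly when the determinant of the matrix with rows w₁, w₂, w₃ vanishes.
Cofactor expansion gives det = -4*m - 32.
This vanishes exactly when m = -8.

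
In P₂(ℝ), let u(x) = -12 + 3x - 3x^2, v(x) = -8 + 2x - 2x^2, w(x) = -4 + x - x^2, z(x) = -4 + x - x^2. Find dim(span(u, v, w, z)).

1

Represent each element by its coordinate vector in ℝ³.
Apply Gaussian elimination to the matrix whose rows are u, v, w, z.
Reduction leaves 1 leading entry, giving rank 1.
(With 4 elements in a 3-dimensional space the rank is at most 3.)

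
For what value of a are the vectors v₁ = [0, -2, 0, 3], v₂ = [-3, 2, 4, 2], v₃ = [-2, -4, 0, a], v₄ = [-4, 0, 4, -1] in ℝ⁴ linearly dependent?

The vectors are dependent exactly when the determinant of the matrix with rows v₁, v₂, v₃, v₄ vanishes.
Expanding, det = -8*a - 48.
Solving -8*a - 48 = 0 yields a = -6.

a = -6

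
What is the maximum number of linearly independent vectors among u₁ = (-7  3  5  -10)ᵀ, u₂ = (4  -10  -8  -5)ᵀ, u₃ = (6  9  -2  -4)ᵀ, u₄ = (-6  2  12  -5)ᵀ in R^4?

Apply Gaussian elimination to the matrix whose rows are u₁, u₂, u₃, u₄.
Exactly 4 pivots survive; hence the rank is 4.

4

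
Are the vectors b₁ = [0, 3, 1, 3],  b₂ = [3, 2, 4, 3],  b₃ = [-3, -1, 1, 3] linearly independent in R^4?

linearly independent

Row-reduce the matrix whose columns are b₁, b₂, b₃.
The reduction yields 3 nonzero rows, so the rank is 3.
Since rank = 3 (the number of vectors), the set is linearly independent.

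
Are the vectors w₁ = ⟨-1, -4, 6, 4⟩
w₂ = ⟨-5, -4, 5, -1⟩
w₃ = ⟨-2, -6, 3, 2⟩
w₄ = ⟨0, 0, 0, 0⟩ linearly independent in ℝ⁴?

linearly dependent

One of the vectors is the zero vector, so the set is linearly dependent.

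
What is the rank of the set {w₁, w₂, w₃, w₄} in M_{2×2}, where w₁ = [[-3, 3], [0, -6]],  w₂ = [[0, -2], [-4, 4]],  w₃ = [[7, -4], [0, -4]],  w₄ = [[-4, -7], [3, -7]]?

Pass to coordinate vectors with respect to the basis {E₁₁, E₁₂, E₂₁, E₂₂}.
Apply Gaussian elimination to the matrix whose rows are w₁, w₂, w₃, w₄.
Exactly 4 pivots survive; hence the rank is 4.

rank 4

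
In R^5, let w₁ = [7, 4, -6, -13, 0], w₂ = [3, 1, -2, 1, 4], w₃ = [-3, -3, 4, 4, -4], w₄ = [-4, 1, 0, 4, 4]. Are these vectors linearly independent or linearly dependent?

Row-reduce the matrix whose columns are w₁, w₂, w₃, w₄.
The reduction yields 3 nonzero rows, so the rank is 3.
Since rank 3 < 4, the set is linearly dependent.

linearly dependent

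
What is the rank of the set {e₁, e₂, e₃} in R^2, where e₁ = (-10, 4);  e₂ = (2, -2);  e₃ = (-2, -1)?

rank 2

Put the 2×3 matrix [e₁|e₂|e₃] into echelon form.
There are 2 pivot columns, so rank = 2.
(With 3 elements in a 2-dimensional space the rank is at most 2.)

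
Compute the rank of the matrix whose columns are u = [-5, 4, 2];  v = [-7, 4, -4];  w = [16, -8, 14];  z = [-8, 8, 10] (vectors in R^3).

Row-reduce the 4×3 matrix with these as rows.
The echelon form has 2 nonzero rows, so the rank is 2.
(With 4 elements in a 3-dimensional space the rank is at most 3.)

2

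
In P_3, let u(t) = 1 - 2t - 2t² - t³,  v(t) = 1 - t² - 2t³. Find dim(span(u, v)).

Use coordinates relative to {1, t, …, t³}.
Row-reduce the 2×4 matrix with these as rows.
There are 2 pivot columns, so rank = 2.

dim = 2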